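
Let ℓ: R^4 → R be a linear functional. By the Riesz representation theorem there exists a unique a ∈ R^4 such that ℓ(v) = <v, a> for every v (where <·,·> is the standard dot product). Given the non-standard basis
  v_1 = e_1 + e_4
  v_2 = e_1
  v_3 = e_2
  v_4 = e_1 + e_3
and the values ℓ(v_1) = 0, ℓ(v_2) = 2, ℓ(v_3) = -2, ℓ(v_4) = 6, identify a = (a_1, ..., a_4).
a = (2, -2, 4, -2)

Write a = (a_1, ..., a_4) in the standard basis. For each basis vector v_i, ℓ(v_i) = <v_i, a> is a linear equation in the a_j's. Collect the n equations into a matrix system V a = ℓ, where row i of V is v_i (expressed in the standard basis). Since V is invertible (lower-triangular with 1s on the diagonal, up to permutation), solve by back-substitution:
  V =
[[1, 0, 0, 1],
 [1, 0, 0, 0],
 [0, 1, 0, 0],
 [1, 0, 1, 0]]
  V a = (0, 2, -2, 6)
Solving gives a = (2, -2, 4, -2).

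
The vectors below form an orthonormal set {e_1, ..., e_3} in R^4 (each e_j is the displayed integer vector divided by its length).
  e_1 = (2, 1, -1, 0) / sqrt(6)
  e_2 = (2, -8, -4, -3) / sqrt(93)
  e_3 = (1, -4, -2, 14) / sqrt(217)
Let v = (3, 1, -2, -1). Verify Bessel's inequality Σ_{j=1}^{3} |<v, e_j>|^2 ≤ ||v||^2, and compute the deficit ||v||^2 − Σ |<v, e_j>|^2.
Σ |<v, e_j>|^2 = 209/14; ||v||^2 = 15; deficit = 1/14

Write each e_j = u_j / sqrt(<u_j, u_j>) where u_j is the displayed integer vector. Then <v, e_j> = <v, u_j> / sqrt(<u_j, u_j>), so |<v, e_j>|^2 = <v, u_j>^2 / <u_j, u_j>.
Coefficients: <v, e_1> = 9/sqrt(6), <v, e_2> = 9/sqrt(93), <v, e_3> = -11/sqrt(217).
Square and sum: Σ |<v, e_j>|^2 = 209/14.
Compute ||v||^2 = v·v = 15.
Deficit = 15 − 209/14 = 1/14 ≥ 0, confirming Bessel's inequality. (The deficit equals ||v − Σ <v,e_j> e_j||^2, the squared distance from v to span{e_j}.)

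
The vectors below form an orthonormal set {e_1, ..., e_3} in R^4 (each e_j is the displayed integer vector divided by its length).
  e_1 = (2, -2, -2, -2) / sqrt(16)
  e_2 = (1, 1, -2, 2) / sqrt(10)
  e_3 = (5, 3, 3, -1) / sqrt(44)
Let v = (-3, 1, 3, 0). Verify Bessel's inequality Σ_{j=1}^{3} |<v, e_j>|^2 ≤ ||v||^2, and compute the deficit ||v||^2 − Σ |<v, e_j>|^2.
Σ |<v, e_j>|^2 = 1037/55; ||v||^2 = 19; deficit = 8/55

Write each e_j = u_j / sqrt(<u_j, u_j>) where u_j is the displayed integer vector. Then <v, e_j> = <v, u_j> / sqrt(<u_j, u_j>), so |<v, e_j>|^2 = <v, u_j>^2 / <u_j, u_j>.
Coefficients: <v, e_1> = -14/sqrt(16), <v, e_2> = -8/sqrt(10), <v, e_3> = -3/sqrt(44).
Square and sum: Σ |<v, e_j>|^2 = 1037/55.
Compute ||v||^2 = v·v = 19.
Deficit = 19 − 1037/55 = 8/55 ≥ 0, confirming Bessel's inequality. (The deficit equals ||v − Σ <v,e_j> e_j||^2, the squared distance from v to span{e_j}.)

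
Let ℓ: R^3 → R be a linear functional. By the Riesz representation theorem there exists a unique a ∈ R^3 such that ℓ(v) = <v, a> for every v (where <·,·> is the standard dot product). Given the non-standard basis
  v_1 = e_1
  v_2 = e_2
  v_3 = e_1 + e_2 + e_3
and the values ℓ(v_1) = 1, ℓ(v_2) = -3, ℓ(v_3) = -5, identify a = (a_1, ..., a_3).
a = (1, -3, -3)

Write a = (a_1, ..., a_3) in the standard basis. For each basis vector v_i, ℓ(v_i) = <v_i, a> is a linear equation in the a_j's. Collect the n equations into a matrix system V a = ℓ, where row i of V is v_i (expressed in the standard basis). Since V is invertible (lower-triangular with 1s on the diagonal, up to permutation), solve by back-substitution:
  V =
[[1, 0, 0],
 [0, 1, 0],
 [1, 1, 1]]
  V a = (1, -3, -5)
Solving gives a = (1, -3, -3).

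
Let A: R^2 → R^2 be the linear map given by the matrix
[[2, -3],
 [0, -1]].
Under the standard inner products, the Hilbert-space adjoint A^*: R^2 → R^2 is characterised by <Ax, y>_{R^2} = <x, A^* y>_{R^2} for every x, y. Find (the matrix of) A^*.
A^* = A^T =
[[2, 0],
 [-3, -1]]

For real matrices with standard dot products, the defining identity <Ax, y> = <x, A^* y> gives (Ax)^T y = x^T (A^*) y, i.e. x^T A^T y = x^T (A^*) y. Since this holds for all x, y, we must have A^* = A^T. Therefore
A^* =
[[2, 0],
 [-3, -1]].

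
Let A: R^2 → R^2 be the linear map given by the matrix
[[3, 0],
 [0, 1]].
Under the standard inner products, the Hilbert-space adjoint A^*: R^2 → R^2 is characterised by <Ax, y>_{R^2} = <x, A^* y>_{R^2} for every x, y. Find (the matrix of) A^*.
A^* = A^T =
[[3, 0],
 [0, 1]]

For real matrices with standard dot products, the defining identity <Ax, y> = <x, A^* y> gives (Ax)^T y = x^T (A^*) y, i.e. x^T A^T y = x^T (A^*) y. Since this holds for all x, y, we must have A^* = A^T. Therefore
A^* =
[[3, 0],
 [0, 1]].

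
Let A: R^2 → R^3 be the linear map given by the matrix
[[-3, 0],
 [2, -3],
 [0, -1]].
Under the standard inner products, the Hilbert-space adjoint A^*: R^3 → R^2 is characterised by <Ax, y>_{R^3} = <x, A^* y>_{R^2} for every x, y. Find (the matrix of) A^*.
A^* = A^T =
[[-3, 2, 0],
 [0, -3, -1]]

For real matrices with standard dot products, the defining identity <Ax, y> = <x, A^* y> gives (Ax)^T y = x^T (A^*) y, i.e. x^T A^T y = x^T (A^*) y. Since this holds for all x, y, we must have A^* = A^T. Therefore
A^* =
[[-3, 2, 0],
 [0, -3, -1]].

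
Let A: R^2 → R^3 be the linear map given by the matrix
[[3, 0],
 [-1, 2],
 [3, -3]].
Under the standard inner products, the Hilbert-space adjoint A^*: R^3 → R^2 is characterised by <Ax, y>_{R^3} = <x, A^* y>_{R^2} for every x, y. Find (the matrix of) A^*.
A^* = A^T =
[[3, -1, 3],
 [0, 2, -3]]

For real matrices with standard dot products, the defining identity <Ax, y> = <x, A^* y> gives (Ax)^T y = x^T (A^*) y, i.e. x^T A^T y = x^T (A^*) y. Since this holds for all x, y, we must have A^* = A^T. Therefore
A^* =
[[3, -1, 3],
 [0, 2, -3]].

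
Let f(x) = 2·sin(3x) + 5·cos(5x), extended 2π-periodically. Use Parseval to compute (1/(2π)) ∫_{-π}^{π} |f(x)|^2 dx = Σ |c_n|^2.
Σ |c_n|^2 = 29/2

Expand |f|^2 and use orthogonality of {sin(nx), cos(mx)} on [-π, π]:
  ∫_{-π}^{π} sin(nx)^2 dx = π, ∫ cos(mx)^2 dx = π, and cross terms integrate to 0.
So ∫_{-π}^{π} f(x)^2 dx = 2^2 · π + 5^2 · π = (4 + 25)π.
Divide by 2π: (4 + 25)/2 = 29/2.
By Parseval, this equals Σ |c_n|^2.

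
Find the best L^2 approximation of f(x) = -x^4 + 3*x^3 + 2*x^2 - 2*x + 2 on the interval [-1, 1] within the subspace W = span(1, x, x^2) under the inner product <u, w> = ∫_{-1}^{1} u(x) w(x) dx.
g(x) = 8*x^2/7 - x/5 + 73/35

The best approximation g ∈ W is the orthogonal projection of f onto W. Writing g = a_0 + a_1 x + a_2 x^2, the coefficients solve the normal equations G · a = b where
  G_{ij} = <φ_i, φ_j> and b_i = <f, φ_i>, with φ_0 = 1, φ_1 = x, φ_2 = x^2.
G =
  [2, 0, 2/3]
  [0, 2/3, 0]
  [2/3, 0, 2/5],
b = (74/15, -2/15, 194/105).
Solving gives a_0 = 73/35, a_1 = -1/5, a_2 = 8/7, so
  g(x) = 8*x^2/7 - x/5 + 73/35.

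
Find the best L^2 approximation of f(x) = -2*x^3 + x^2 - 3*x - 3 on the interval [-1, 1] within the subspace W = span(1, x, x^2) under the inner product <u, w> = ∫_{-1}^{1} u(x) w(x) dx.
g(x) = x^2 - 21*x/5 - 3

The best approximation g ∈ W is the orthogonal projection of f onto W. Writing g = a_0 + a_1 x + a_2 x^2, the coefficients solve the normal equations G · a = b where
  G_{ij} = <φ_i, φ_j> and b_i = <f, φ_i>, with φ_0 = 1, φ_1 = x, φ_2 = x^2.
G =
  [2, 0, 2/3]
  [0, 2/3, 0]
  [2/3, 0, 2/5],
b = (-16/3, -14/5, -8/5).
Solving gives a_0 = -3, a_1 = -21/5, a_2 = 1, so
  g(x) = x^2 - 21*x/5 - 3.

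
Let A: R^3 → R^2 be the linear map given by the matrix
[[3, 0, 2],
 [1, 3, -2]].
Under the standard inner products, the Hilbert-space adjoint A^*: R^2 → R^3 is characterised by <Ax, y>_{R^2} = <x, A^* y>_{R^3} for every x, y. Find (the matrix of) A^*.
A^* = A^T =
[[3, 1],
 [0, 3],
 [2, -2]]

For real matrices with standard dot products, the defining identity <Ax, y> = <x, A^* y> gives (Ax)^T y = x^T (A^*) y, i.e. x^T A^T y = x^T (A^*) y. Since this holds for all x, y, we must have A^* = A^T. Therefore
A^* =
[[3, 1],
 [0, 3],
 [2, -2]].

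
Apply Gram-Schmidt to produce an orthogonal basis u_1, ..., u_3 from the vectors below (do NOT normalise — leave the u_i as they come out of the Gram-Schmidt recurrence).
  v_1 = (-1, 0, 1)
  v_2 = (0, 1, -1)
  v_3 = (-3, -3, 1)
Orthogonal basis:
  u_1 = (-1, 0, 1)
  u_2 = (-1/2, 1, -1/2)
  u_3 = (-5/3, -5/3, -5/3)

Apply the Gram-Schmidt recurrence
  u_1 = v_1
  u_i = v_i − Σ_{j<i} ((v_i · u_j) / (u_j · u_j)) · u_j.

Step by step this gives:
  u_1 = (-1, 0, 1)
  u_2 = (-1/2, 1, -1/2)
  u_3 = (-5/3, -5/3, -5/3)

Orthogonality check:
  u_2 · u_1 = 0 (should be 0)
  u_3 · u_1 = 0 (should be 0)
  u_3 · u_2 = 0 (should be 0)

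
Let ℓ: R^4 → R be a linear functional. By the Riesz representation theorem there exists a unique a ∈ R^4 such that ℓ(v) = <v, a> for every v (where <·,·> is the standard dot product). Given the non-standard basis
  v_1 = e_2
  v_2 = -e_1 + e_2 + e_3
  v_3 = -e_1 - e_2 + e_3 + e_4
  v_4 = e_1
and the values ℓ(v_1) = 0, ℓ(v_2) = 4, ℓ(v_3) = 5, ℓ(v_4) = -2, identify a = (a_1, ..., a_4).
a = (-2, 0, 2, 1)

Write a = (a_1, ..., a_4) in the standard basis. For each basis vector v_i, ℓ(v_i) = <v_i, a> is a linear equation in the a_j's. Collect the n equations into a matrix system V a = ℓ, where row i of V is v_i (expressed in the standard basis). Since V is invertible (lower-triangular with 1s on the diagonal, up to permutation), solve by back-substitution:
  V =
[[0, 1, 0, 0],
 [-1, 1, 1, 0],
 [-1, -1, 1, 1],
 [1, 0, 0, 0]]
  V a = (0, 4, 5, -2)
Solving gives a = (-2, 0, 2, 1).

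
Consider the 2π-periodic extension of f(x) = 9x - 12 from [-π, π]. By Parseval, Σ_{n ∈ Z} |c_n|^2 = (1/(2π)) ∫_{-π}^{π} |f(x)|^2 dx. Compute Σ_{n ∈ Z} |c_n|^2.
Σ |c_n|^2 = 27π^2 + 144

Expand and integrate term by term over [-π, π]:
  ∫ (9x)^2 dx = 81·(2π^3/3); ∫ 2·9·(-12)·x dx = 0 (odd integrand); ∫ (-12)^2 dx = 144·2π.
So (1/(2π)) ∫_{-π}^{π} (9x - 12)^2 dx = 81π^2/3 + 144 = 27π^2 + 144.
Parseval ⇒ Σ |c_n|^2 = 27π^2 + 144.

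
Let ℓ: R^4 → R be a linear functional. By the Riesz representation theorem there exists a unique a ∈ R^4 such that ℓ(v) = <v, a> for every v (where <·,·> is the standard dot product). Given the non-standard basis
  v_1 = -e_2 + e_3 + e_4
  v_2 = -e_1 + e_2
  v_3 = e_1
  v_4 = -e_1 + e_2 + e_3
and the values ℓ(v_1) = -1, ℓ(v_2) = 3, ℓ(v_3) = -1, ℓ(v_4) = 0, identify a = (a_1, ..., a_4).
a = (-1, 2, -3, 4)

Write a = (a_1, ..., a_4) in the standard basis. For each basis vector v_i, ℓ(v_i) = <v_i, a> is a linear equation in the a_j's. Collect the n equations into a matrix system V a = ℓ, where row i of V is v_i (expressed in the standard basis). Since V is invertible (lower-triangular with 1s on the diagonal, up to permutation), solve by back-substitution:
  V =
[[0, -1, 1, 1],
 [-1, 1, 0, 0],
 [1, 0, 0, 0],
 [-1, 1, 1, 0]]
  V a = (-1, 3, -1, 0)
Solving gives a = (-1, 2, -3, 4).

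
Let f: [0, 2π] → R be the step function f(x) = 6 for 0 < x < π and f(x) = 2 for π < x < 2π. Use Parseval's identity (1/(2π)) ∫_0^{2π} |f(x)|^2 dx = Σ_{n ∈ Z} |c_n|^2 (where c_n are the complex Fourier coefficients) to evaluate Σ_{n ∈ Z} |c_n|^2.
Σ |c_n|^2 = 20

Parseval equates the L^2 energy of f (normalised by 1/(2π)) with the ℓ^2 sum of its Fourier coefficients: (1/(2π)) ∫_0^{2π} |f|^2 = Σ |c_n|^2.
Compute the left side: (1/(2π)) [∫_0^π 6^2 dx + ∫_π^{2π} 2^2 dx] = (1/(2π)) · (36π + 4π) = (36 + 4)/2 = 20.
So Σ_{n ∈ Z} |c_n|^2 = 20.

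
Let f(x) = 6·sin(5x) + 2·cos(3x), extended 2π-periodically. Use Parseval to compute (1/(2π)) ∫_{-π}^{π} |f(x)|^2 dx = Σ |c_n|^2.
Σ |c_n|^2 = 20

Expand |f|^2 and use orthogonality of {sin(nx), cos(mx)} on [-π, π]:
  ∫_{-π}^{π} sin(nx)^2 dx = π, ∫ cos(mx)^2 dx = π, and cross terms integrate to 0.
So ∫_{-π}^{π} f(x)^2 dx = 6^2 · π + 2^2 · π = (36 + 4)π.
Divide by 2π: (36 + 4)/2 = 20.
By Parseval, this equals Σ |c_n|^2.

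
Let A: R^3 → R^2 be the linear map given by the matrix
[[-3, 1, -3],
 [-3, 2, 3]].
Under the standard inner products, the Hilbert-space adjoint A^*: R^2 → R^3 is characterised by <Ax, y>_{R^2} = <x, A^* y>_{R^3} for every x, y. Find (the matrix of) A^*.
A^* = A^T =
[[-3, -3],
 [1, 2],
 [-3, 3]]

For real matrices with standard dot products, the defining identity <Ax, y> = <x, A^* y> gives (Ax)^T y = x^T (A^*) y, i.e. x^T A^T y = x^T (A^*) y. Since this holds for all x, y, we must have A^* = A^T. Therefore
A^* =
[[-3, -3],
 [1, 2],
 [-3, 3]].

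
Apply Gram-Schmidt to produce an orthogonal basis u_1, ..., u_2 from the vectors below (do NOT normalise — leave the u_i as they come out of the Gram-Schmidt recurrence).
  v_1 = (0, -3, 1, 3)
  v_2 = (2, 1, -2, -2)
Orthogonal basis:
  u_1 = (0, -3, 1, 3)
  u_2 = (2, -14/19, -27/19, -5/19)

Apply the Gram-Schmidt recurrence
  u_1 = v_1
  u_i = v_i − Σ_{j<i} ((v_i · u_j) / (u_j · u_j)) · u_j.

Step by step this gives:
  u_1 = (0, -3, 1, 3)
  u_2 = (2, -14/19, -27/19, -5/19)

Orthogonality check:
  u_2 · u_1 = 0 (should be 0)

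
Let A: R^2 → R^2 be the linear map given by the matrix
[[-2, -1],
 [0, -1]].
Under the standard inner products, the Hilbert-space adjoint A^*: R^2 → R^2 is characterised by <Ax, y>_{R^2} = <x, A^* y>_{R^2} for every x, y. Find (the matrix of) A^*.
A^* = A^T =
[[-2, 0],
 [-1, -1]]

For real matrices with standard dot products, the defining identity <Ax, y> = <x, A^* y> gives (Ax)^T y = x^T (A^*) y, i.e. x^T A^T y = x^T (A^*) y. Since this holds for all x, y, we must have A^* = A^T. Therefore
A^* =
[[-2, 0],
 [-1, -1]].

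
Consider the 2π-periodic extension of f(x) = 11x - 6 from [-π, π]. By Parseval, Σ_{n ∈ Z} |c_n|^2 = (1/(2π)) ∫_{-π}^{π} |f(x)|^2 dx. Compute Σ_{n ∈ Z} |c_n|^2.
Σ |c_n|^2 = 121π^2/3 + 36

Expand and integrate term by term over [-π, π]:
  ∫ (11x)^2 dx = 121·(2π^3/3); ∫ 2·11·(-6)·x dx = 0 (odd integrand); ∫ (-6)^2 dx = 36·2π.
So (1/(2π)) ∫_{-π}^{π} (11x - 6)^2 dx = 121π^2/3 + 36 = 121π^2/3 + 36.
Parseval ⇒ Σ |c_n|^2 = 121π^2/3 + 36.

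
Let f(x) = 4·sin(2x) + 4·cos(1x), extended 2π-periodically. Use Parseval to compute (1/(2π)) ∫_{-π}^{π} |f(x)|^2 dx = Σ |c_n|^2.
Σ |c_n|^2 = 16

Expand |f|^2 and use orthogonality of {sin(nx), cos(mx)} on [-π, π]:
  ∫_{-π}^{π} sin(nx)^2 dx = π, ∫ cos(mx)^2 dx = π, and cross terms integrate to 0.
So ∫_{-π}^{π} f(x)^2 dx = 4^2 · π + 4^2 · π = (16 + 16)π.
Divide by 2π: (16 + 16)/2 = 16.
By Parseval, this equals Σ |c_n|^2.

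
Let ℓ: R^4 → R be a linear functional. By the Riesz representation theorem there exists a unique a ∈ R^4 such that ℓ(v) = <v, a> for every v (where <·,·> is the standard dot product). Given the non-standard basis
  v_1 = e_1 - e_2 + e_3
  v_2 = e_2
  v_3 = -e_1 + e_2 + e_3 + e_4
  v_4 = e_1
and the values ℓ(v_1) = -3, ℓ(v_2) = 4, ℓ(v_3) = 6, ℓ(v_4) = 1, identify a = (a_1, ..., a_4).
a = (1, 4, 0, 3)

Write a = (a_1, ..., a_4) in the standard basis. For each basis vector v_i, ℓ(v_i) = <v_i, a> is a linear equation in the a_j's. Collect the n equations into a matrix system V a = ℓ, where row i of V is v_i (expressed in the standard basis). Since V is invertible (lower-triangular with 1s on the diagonal, up to permutation), solve by back-substitution:
  V =
[[1, -1, 1, 0],
 [0, 1, 0, 0],
 [-1, 1, 1, 1],
 [1, 0, 0, 0]]
  V a = (-3, 4, 6, 1)
Solving gives a = (1, 4, 0, 3).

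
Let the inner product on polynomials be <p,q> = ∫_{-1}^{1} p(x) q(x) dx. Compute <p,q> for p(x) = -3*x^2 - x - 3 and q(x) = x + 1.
<p,q> = -26/3

Expand the product: p(x)·q(x) = -3*x^3 - 4*x^2 - 4*x - 3.
∫_{-1}^{1} of each monomial x^k gives [2/(k+1) if k even, 0 if k odd]. Integrating term-by-term (or equivalently evaluating the antiderivative F(x) = -3*x^4/4 - 4*x^3/3 - 2*x^2 - 3*x at the endpoints):
  F(1) − F(−1) = -85/12 − (19/12) = -26/3.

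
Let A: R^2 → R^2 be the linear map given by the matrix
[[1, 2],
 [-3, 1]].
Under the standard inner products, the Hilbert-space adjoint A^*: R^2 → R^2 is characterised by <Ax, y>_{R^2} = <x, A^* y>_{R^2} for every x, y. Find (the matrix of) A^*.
A^* = A^T =
[[1, -3],
 [2, 1]]

For real matrices with standard dot products, the defining identity <Ax, y> = <x, A^* y> gives (Ax)^T y = x^T (A^*) y, i.e. x^T A^T y = x^T (A^*) y. Since this holds for all x, y, we must have A^* = A^T. Therefore
A^* =
[[1, -3],
 [2, 1]].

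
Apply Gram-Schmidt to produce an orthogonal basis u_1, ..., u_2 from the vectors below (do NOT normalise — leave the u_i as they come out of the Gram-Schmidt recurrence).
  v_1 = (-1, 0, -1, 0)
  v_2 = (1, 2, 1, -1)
Orthogonal basis:
  u_1 = (-1, 0, -1, 0)
  u_2 = (0, 2, 0, -1)

Apply the Gram-Schmidt recurrence
  u_1 = v_1
  u_i = v_i − Σ_{j<i} ((v_i · u_j) / (u_j · u_j)) · u_j.

Step by step this gives:
  u_1 = (-1, 0, -1, 0)
  u_2 = (0, 2, 0, -1)

Orthogonality check:
  u_2 · u_1 = 0 (should be 0)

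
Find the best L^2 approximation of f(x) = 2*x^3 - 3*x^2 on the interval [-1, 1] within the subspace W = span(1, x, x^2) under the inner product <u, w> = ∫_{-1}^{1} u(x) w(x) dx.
g(x) = -3*x^2 + 6*x/5

The best approximation g ∈ W is the orthogonal projection of f onto W. Writing g = a_0 + a_1 x + a_2 x^2, the coefficients solve the normal equations G · a = b where
  G_{ij} = <φ_i, φ_j> and b_i = <f, φ_i>, with φ_0 = 1, φ_1 = x, φ_2 = x^2.
G =
  [2, 0, 2/3]
  [0, 2/3, 0]
  [2/3, 0, 2/5],
b = (-2, 4/5, -6/5).
Solving gives a_0 = 0, a_1 = 6/5, a_2 = -3, so
  g(x) = -3*x^2 + 6*x/5.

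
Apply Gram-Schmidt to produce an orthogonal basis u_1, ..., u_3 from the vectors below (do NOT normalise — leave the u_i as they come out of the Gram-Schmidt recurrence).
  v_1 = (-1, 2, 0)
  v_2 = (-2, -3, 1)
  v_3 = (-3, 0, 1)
Orthogonal basis:
  u_1 = (-1, 2, 0)
  u_2 = (-14/5, -7/5, 1)
  u_3 = (1/27, 1/54, 7/54)

Apply the Gram-Schmidt recurrence
  u_1 = v_1
  u_i = v_i − Σ_{j<i} ((v_i · u_j) / (u_j · u_j)) · u_j.

Step by step this gives:
  u_1 = (-1, 2, 0)
  u_2 = (-14/5, -7/5, 1)
  u_3 = (1/27, 1/54, 7/54)

Orthogonality check:
  u_2 · u_1 = 0 (should be 0)
  u_3 · u_1 = 0 (should be 0)
  u_3 · u_2 = 0 (should be 0)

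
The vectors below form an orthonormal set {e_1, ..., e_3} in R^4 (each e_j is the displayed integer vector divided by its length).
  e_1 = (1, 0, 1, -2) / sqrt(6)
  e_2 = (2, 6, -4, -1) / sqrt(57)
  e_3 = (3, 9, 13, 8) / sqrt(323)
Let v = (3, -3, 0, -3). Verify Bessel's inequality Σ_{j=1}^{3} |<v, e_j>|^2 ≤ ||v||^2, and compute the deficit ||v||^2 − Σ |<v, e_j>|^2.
Σ |<v, e_j>|^2 = 693/34; ||v||^2 = 27; deficit = 225/34

Write each e_j = u_j / sqrt(<u_j, u_j>) where u_j is the displayed integer vector. Then <v, e_j> = <v, u_j> / sqrt(<u_j, u_j>), so |<v, e_j>|^2 = <v, u_j>^2 / <u_j, u_j>.
Coefficients: <v, e_1> = 9/sqrt(6), <v, e_2> = -9/sqrt(57), <v, e_3> = -42/sqrt(323).
Square and sum: Σ |<v, e_j>|^2 = 693/34.
Compute ||v||^2 = v·v = 27.
Deficit = 27 − 693/34 = 225/34 ≥ 0, confirming Bessel's inequality. (The deficit equals ||v − Σ <v,e_j> e_j||^2, the squared distance from v to span{e_j}.)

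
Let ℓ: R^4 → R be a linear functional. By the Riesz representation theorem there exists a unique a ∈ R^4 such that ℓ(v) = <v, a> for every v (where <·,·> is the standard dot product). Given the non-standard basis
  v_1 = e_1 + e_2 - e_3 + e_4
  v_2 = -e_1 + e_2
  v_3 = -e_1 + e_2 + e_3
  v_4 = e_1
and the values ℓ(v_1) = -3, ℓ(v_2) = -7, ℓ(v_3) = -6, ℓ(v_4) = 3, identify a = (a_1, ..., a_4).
a = (3, -4, 1, -1)

Write a = (a_1, ..., a_4) in the standard basis. For each basis vector v_i, ℓ(v_i) = <v_i, a> is a linear equation in the a_j's. Collect the n equations into a matrix system V a = ℓ, where row i of V is v_i (expressed in the standard basis). Since V is invertible (lower-triangular with 1s on the diagonal, up to permutation), solve by back-substitution:
  V =
[[1, 1, -1, 1],
 [-1, 1, 0, 0],
 [-1, 1, 1, 0],
 [1, 0, 0, 0]]
  V a = (-3, -7, -6, 3)
Solving gives a = (3, -4, 1, -1).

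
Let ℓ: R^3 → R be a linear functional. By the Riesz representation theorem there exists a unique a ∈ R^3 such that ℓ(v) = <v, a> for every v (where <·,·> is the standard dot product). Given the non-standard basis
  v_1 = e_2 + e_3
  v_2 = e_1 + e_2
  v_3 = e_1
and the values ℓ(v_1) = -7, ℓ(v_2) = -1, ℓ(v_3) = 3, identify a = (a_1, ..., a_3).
a = (3, -4, -3)

Write a = (a_1, ..., a_3) in the standard basis. For each basis vector v_i, ℓ(v_i) = <v_i, a> is a linear equation in the a_j's. Collect the n equations into a matrix system V a = ℓ, where row i of V is v_i (expressed in the standard basis). Since V is invertible (lower-triangular with 1s on the diagonal, up to permutation), solve by back-substitution:
  V =
[[0, 1, 1],
 [1, 1, 0],
 [1, 0, 0]]
  V a = (-7, -1, 3)
Solving gives a = (3, -4, -3).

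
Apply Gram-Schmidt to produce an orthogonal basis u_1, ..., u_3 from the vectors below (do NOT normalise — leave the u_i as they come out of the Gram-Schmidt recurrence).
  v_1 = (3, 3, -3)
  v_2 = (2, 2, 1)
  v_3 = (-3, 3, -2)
Orthogonal basis:
  u_1 = (3, 3, -3)
  u_2 = (1, 1, 2)
  u_3 = (-3, 3, 0)

Apply the Gram-Schmidt recurrence
  u_1 = v_1
  u_i = v_i − Σ_{j<i} ((v_i · u_j) / (u_j · u_j)) · u_j.

Step by step this gives:
  u_1 = (3, 3, -3)
  u_2 = (1, 1, 2)
  u_3 = (-3, 3, 0)

Orthogonality check:
  u_2 · u_1 = 0 (should be 0)
  u_3 · u_1 = 0 (should be 0)
  u_3 · u_2 = 0 (should be 0)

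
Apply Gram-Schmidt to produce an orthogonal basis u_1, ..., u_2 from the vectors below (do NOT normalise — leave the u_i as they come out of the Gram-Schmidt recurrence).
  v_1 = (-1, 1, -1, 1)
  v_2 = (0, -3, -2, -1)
Orthogonal basis:
  u_1 = (-1, 1, -1, 1)
  u_2 = (-1/2, -5/2, -5/2, -1/2)

Apply the Gram-Schmidt recurrence
  u_1 = v_1
  u_i = v_i − Σ_{j<i} ((v_i · u_j) / (u_j · u_j)) · u_j.

Step by step this gives:
  u_1 = (-1, 1, -1, 1)
  u_2 = (-1/2, -5/2, -5/2, -1/2)

Orthogonality check:
  u_2 · u_1 = 0 (should be 0)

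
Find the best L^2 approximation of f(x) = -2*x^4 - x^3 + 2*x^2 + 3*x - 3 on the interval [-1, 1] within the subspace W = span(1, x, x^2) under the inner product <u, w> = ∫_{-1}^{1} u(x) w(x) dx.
g(x) = 2*x^2/7 + 12*x/5 - 99/35

The best approximation g ∈ W is the orthogonal projection of f onto W. Writing g = a_0 + a_1 x + a_2 x^2, the coefficients solve the normal equations G · a = b where
  G_{ij} = <φ_i, φ_j> and b_i = <f, φ_i>, with φ_0 = 1, φ_1 = x, φ_2 = x^2.
G =
  [2, 0, 2/3]
  [0, 2/3, 0]
  [2/3, 0, 2/5],
b = (-82/15, 8/5, -62/35).
Solving gives a_0 = -99/35, a_1 = 12/5, a_2 = 2/7, so
  g(x) = 2*x^2/7 + 12*x/5 - 99/35.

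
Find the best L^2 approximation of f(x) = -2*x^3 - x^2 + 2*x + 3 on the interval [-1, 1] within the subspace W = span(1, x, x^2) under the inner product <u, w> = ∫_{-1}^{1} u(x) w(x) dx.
g(x) = -x^2 + 4*x/5 + 3

The best approximation g ∈ W is the orthogonal projection of f onto W. Writing g = a_0 + a_1 x + a_2 x^2, the coefficients solve the normal equations G · a = b where
  G_{ij} = <φ_i, φ_j> and b_i = <f, φ_i>, with φ_0 = 1, φ_1 = x, φ_2 = x^2.
G =
  [2, 0, 2/3]
  [0, 2/3, 0]
  [2/3, 0, 2/5],
b = (16/3, 8/15, 8/5).
Solving gives a_0 = 3, a_1 = 4/5, a_2 = -1, so
  g(x) = -x^2 + 4*x/5 + 3.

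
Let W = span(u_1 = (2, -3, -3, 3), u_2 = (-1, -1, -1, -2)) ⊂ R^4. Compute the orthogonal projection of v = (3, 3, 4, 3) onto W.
proj_W(v) = (120/71, 730/213, 730/213, 794/213)

Set up U = [u_1 | ... | u_2] ∈ R^(4×2). The projector onto W = col(U) is P = U (U^T U)^(-1) U^T.
Compute U^T U =
  [31, -2]
  [-2, 7],
and U^T v = (-6, -16).
Solve U^T U · c = U^T v for the coefficients: c = (-74/213, -508/213). The projection is proj_W(v) = U c.
Check: (v - proj_W(v)) · u_1 = 0  (should be 0).
Check: (v - proj_W(v)) · u_2 = 0  (should be 0).
Result: proj_W(v) = (120/71, 730/213, 730/213, 794/213).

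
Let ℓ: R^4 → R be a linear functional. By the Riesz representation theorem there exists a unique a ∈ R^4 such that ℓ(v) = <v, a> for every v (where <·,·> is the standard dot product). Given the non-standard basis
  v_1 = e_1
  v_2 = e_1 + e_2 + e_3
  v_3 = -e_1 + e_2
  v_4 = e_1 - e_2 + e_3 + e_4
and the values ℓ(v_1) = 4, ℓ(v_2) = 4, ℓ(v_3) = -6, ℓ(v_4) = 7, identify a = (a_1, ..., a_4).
a = (4, -2, 2, -1)

Write a = (a_1, ..., a_4) in the standard basis. For each basis vector v_i, ℓ(v_i) = <v_i, a> is a linear equation in the a_j's. Collect the n equations into a matrix system V a = ℓ, where row i of V is v_i (expressed in the standard basis). Since V is invertible (lower-triangular with 1s on the diagonal, up to permutation), solve by back-substitution:
  V =
[[1, 0, 0, 0],
 [1, 1, 1, 0],
 [-1, 1, 0, 0],
 [1, -1, 1, 1]]
  V a = (4, 4, -6, 7)
Solving gives a = (4, -2, 2, -1).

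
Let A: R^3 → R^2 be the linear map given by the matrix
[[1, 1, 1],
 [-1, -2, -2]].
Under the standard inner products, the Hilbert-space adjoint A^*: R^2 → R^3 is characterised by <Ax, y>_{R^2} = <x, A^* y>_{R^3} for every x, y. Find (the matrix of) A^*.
A^* = A^T =
[[1, -1],
 [1, -2],
 [1, -2]]

For real matrices with standard dot products, the defining identity <Ax, y> = <x, A^* y> gives (Ax)^T y = x^T (A^*) y, i.e. x^T A^T y = x^T (A^*) y. Since this holds for all x, y, we must have A^* = A^T. Therefore
A^* =
[[1, -1],
 [1, -2],
 [1, -2]].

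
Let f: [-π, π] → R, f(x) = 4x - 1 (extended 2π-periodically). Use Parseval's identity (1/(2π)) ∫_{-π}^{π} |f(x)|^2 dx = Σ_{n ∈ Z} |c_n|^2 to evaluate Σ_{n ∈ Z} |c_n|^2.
Σ |c_n|^2 = 16π^2/3 + 1

Expand and integrate term by term over [-π, π]:
  ∫ (4x)^2 dx = 16·(2π^3/3); ∫ 2·4·(-1)·x dx = 0 (odd integrand); ∫ (-1)^2 dx = 1·2π.
So (1/(2π)) ∫_{-π}^{π} (4x - 1)^2 dx = 16π^2/3 + 1 = 16π^2/3 + 1.
Parseval ⇒ Σ |c_n|^2 = 16π^2/3 + 1.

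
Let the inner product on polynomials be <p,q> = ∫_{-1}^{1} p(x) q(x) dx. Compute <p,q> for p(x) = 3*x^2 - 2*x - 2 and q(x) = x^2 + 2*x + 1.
<p,q> = -24/5

Expand the product: p(x)·q(x) = 3*x^4 + 4*x^3 - 3*x^2 - 6*x - 2.
∫_{-1}^{1} of each monomial x^k gives [2/(k+1) if k even, 0 if k odd]. Integrating term-by-term (or equivalently evaluating the antiderivative F(x) = 3*x^5/5 + x^4 - x^3 - 3*x^2 - 2*x at the endpoints):
  F(1) − F(−1) = -22/5 − (2/5) = -24/5.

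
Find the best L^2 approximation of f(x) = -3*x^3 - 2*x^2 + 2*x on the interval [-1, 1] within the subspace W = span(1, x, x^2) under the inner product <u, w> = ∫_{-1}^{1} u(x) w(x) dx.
g(x) = -2*x^2 + x/5

The best approximation g ∈ W is the orthogonal projection of f onto W. Writing g = a_0 + a_1 x + a_2 x^2, the coefficients solve the normal equations G · a = b where
  G_{ij} = <φ_i, φ_j> and b_i = <f, φ_i>, with φ_0 = 1, φ_1 = x, φ_2 = x^2.
G =
  [2, 0, 2/3]
  [0, 2/3, 0]
  [2/3, 0, 2/5],
b = (-4/3, 2/15, -4/5).
Solving gives a_0 = 0, a_1 = 1/5, a_2 = -2, so
  g(x) = -2*x^2 + x/5.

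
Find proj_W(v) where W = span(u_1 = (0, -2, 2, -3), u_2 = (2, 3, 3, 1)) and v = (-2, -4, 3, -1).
proj_W(v) = (-85/191, -989/382, 479/382, -593/191)

Set up U = [u_1 | ... | u_2] ∈ R^(4×2). The projector onto W = col(U) is P = U (U^T U)^(-1) U^T.
Compute U^T U =
  [17, -3]
  [-3, 23],
and U^T v = (17, -8).
Solve U^T U · c = U^T v for the coefficients: c = (367/382, -85/382). The projection is proj_W(v) = U c.
Check: (v - proj_W(v)) · u_1 = 0  (should be 0).
Check: (v - proj_W(v)) · u_2 = 0  (should be 0).
Result: proj_W(v) = (-85/191, -989/382, 479/382, -593/191).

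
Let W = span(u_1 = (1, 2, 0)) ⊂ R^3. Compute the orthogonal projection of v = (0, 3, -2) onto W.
proj_W(v) = (6/5, 12/5, 0)

Set up U = [u_1 | ... | u_1] ∈ R^(3×1). The projector onto W = col(U) is P = U (U^T U)^(-1) U^T.
Compute U^T U =
  [5],
and U^T v = (6).
Solve U^T U · c = U^T v for the coefficients: c = (6/5). The projection is proj_W(v) = U c.
Check: (v - proj_W(v)) · u_1 = 0  (should be 0).
Result: proj_W(v) = (6/5, 12/5, 0).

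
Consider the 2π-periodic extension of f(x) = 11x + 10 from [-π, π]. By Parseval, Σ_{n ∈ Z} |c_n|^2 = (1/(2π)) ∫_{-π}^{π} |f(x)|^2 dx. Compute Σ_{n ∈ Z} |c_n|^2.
Σ |c_n|^2 = 121π^2/3 + 100

Expand and integrate term by term over [-π, π]:
  ∫ (11x)^2 dx = 121·(2π^3/3); ∫ 2·11·(10)·x dx = 0 (odd integrand); ∫ 10^2 dx = 100·2π.
So (1/(2π)) ∫_{-π}^{π} (11x + 10)^2 dx = 121π^2/3 + 100 = 121π^2/3 + 100.
Parseval ⇒ Σ |c_n|^2 = 121π^2/3 + 100.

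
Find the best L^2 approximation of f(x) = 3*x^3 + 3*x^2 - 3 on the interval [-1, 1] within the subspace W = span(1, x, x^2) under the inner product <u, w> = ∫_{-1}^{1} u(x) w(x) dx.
g(x) = 3*x^2 + 9*x/5 - 3

The best approximation g ∈ W is the orthogonal projection of f onto W. Writing g = a_0 + a_1 x + a_2 x^2, the coefficients solve the normal equations G · a = b where
  G_{ij} = <φ_i, φ_j> and b_i = <f, φ_i>, with φ_0 = 1, φ_1 = x, φ_2 = x^2.
G =
  [2, 0, 2/3]
  [0, 2/3, 0]
  [2/3, 0, 2/5],
b = (-4, 6/5, -4/5).
Solving gives a_0 = -3, a_1 = 9/5, a_2 = 3, so
  g(x) = 3*x^2 + 9*x/5 - 3.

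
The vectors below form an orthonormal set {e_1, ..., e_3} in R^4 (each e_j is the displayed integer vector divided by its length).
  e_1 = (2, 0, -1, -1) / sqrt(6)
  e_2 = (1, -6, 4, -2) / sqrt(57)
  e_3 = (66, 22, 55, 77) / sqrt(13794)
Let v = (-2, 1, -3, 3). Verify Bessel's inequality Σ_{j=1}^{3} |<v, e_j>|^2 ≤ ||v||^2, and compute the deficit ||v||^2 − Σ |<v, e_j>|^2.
Σ |<v, e_j>|^2 = 44/3; ||v||^2 = 23; deficit = 25/3

Write each e_j = u_j / sqrt(<u_j, u_j>) where u_j is the displayed integer vector. Then <v, e_j> = <v, u_j> / sqrt(<u_j, u_j>), so |<v, e_j>|^2 = <v, u_j>^2 / <u_j, u_j>.
Coefficients: <v, e_1> = -4/sqrt(6), <v, e_2> = -26/sqrt(57), <v, e_3> = -44/sqrt(13794).
Square and sum: Σ |<v, e_j>|^2 = 44/3.
Compute ||v||^2 = v·v = 23.
Deficit = 23 − 44/3 = 25/3 ≥ 0, confirming Bessel's inequality. (The deficit equals ||v − Σ <v,e_j> e_j||^2, the squared distance from v to span{e_j}.)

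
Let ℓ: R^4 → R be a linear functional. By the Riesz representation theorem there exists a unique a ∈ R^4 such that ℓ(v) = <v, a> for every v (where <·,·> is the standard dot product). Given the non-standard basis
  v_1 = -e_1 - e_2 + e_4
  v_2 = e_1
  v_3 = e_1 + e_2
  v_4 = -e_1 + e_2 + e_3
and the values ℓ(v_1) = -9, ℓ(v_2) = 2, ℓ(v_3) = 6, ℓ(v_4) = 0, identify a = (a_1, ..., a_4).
a = (2, 4, -2, -3)

Write a = (a_1, ..., a_4) in the standard basis. For each basis vector v_i, ℓ(v_i) = <v_i, a> is a linear equation in the a_j's. Collect the n equations into a matrix system V a = ℓ, where row i of V is v_i (expressed in the standard basis). Since V is invertible (lower-triangular with 1s on the diagonal, up to permutation), solve by back-substitution:
  V =
[[-1, -1, 0, 1],
 [1, 0, 0, 0],
 [1, 1, 0, 0],
 [-1, 1, 1, 0]]
  V a = (-9, 2, 6, 0)
Solving gives a = (2, 4, -2, -3).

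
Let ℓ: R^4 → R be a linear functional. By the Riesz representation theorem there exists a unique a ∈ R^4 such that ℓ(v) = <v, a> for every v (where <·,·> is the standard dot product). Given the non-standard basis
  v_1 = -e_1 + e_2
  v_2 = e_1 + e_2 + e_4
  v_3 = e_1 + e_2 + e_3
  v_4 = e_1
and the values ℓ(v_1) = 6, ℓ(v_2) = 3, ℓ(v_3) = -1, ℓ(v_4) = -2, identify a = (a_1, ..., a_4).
a = (-2, 4, -3, 1)

Write a = (a_1, ..., a_4) in the standard basis. For each basis vector v_i, ℓ(v_i) = <v_i, a> is a linear equation in the a_j's. Collect the n equations into a matrix system V a = ℓ, where row i of V is v_i (expressed in the standard basis). Since V is invertible (lower-triangular with 1s on the diagonal, up to permutation), solve by back-substitution:
  V =
[[-1, 1, 0, 0],
 [1, 1, 0, 1],
 [1, 1, 1, 0],
 [1, 0, 0, 0]]
  V a = (6, 3, -1, -2)
Solving gives a = (-2, 4, -3, 1).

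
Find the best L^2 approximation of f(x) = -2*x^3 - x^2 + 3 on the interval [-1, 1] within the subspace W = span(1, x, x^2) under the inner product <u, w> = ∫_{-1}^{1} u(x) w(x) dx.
g(x) = -x^2 - 6*x/5 + 3

The best approximation g ∈ W is the orthogonal projection of f onto W. Writing g = a_0 + a_1 x + a_2 x^2, the coefficients solve the normal equations G · a = b where
  G_{ij} = <φ_i, φ_j> and b_i = <f, φ_i>, with φ_0 = 1, φ_1 = x, φ_2 = x^2.
G =
  [2, 0, 2/3]
  [0, 2/3, 0]
  [2/3, 0, 2/5],
b = (16/3, -4/5, 8/5).
Solving gives a_0 = 3, a_1 = -6/5, a_2 = -1, so
  g(x) = -x^2 - 6*x/5 + 3.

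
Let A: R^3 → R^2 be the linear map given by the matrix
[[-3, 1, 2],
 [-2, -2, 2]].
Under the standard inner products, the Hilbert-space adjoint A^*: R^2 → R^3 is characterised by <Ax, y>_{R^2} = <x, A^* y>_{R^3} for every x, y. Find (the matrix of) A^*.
A^* = A^T =
[[-3, -2],
 [1, -2],
 [2, 2]]

For real matrices with standard dot products, the defining identity <Ax, y> = <x, A^* y> gives (Ax)^T y = x^T (A^*) y, i.e. x^T A^T y = x^T (A^*) y. Since this holds for all x, y, we must have A^* = A^T. Therefore
A^* =
[[-3, -2],
 [1, -2],
 [2, 2]].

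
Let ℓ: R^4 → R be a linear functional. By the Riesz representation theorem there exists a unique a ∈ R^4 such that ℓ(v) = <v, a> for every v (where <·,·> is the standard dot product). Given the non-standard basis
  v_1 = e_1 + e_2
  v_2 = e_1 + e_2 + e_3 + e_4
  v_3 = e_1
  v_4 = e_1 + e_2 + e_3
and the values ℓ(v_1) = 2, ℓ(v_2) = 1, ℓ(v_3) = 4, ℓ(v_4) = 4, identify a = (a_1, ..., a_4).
a = (4, -2, 2, -3)

Write a = (a_1, ..., a_4) in the standard basis. For each basis vector v_i, ℓ(v_i) = <v_i, a> is a linear equation in the a_j's. Collect the n equations into a matrix system V a = ℓ, where row i of V is v_i (expressed in the standard basis). Since V is invertible (lower-triangular with 1s on the diagonal, up to permutation), solve by back-substitution:
  V =
[[1, 1, 0, 0],
 [1, 1, 1, 1],
 [1, 0, 0, 0],
 [1, 1, 1, 0]]
  V a = (2, 1, 4, 4)
Solving gives a = (4, -2, 2, -3).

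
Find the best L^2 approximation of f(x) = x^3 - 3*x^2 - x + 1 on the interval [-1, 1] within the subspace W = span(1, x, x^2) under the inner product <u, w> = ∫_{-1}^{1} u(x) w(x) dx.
g(x) = -3*x^2 - 2*x/5 + 1

The best approximation g ∈ W is the orthogonal projection of f onto W. Writing g = a_0 + a_1 x + a_2 x^2, the coefficients solve the normal equations G · a = b where
  G_{ij} = <φ_i, φ_j> and b_i = <f, φ_i>, with φ_0 = 1, φ_1 = x, φ_2 = x^2.
G =
  [2, 0, 2/3]
  [0, 2/3, 0]
  [2/3, 0, 2/5],
b = (0, -4/15, -8/15).
Solving gives a_0 = 1, a_1 = -2/5, a_2 = -3, so
  g(x) = -3*x^2 - 2*x/5 + 1.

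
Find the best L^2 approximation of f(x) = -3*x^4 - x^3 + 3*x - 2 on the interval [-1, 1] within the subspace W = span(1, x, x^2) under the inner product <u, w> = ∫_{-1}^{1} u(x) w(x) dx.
g(x) = -18*x^2/7 + 12*x/5 - 61/35

The best approximation g ∈ W is the orthogonal projection of f onto W. Writing g = a_0 + a_1 x + a_2 x^2, the coefficients solve the normal equations G · a = b where
  G_{ij} = <φ_i, φ_j> and b_i = <f, φ_i>, with φ_0 = 1, φ_1 = x, φ_2 = x^2.
G =
  [2, 0, 2/3]
  [0, 2/3, 0]
  [2/3, 0, 2/5],
b = (-26/5, 8/5, -46/21).
Solving gives a_0 = -61/35, a_1 = 12/5, a_2 = -18/7, so
  g(x) = -18*x^2/7 + 12*x/5 - 61/35.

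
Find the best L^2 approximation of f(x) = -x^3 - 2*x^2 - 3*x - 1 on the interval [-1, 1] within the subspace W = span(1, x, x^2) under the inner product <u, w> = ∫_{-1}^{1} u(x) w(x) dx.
g(x) = -2*x^2 - 18*x/5 - 1

The best approximation g ∈ W is the orthogonal projection of f onto W. Writing g = a_0 + a_1 x + a_2 x^2, the coefficients solve the normal equations G · a = b where
  G_{ij} = <φ_i, φ_j> and b_i = <f, φ_i>, with φ_0 = 1, φ_1 = x, φ_2 = x^2.
G =
  [2, 0, 2/3]
  [0, 2/3, 0]
  [2/3, 0, 2/5],
b = (-10/3, -12/5, -22/15).
Solving gives a_0 = -1, a_1 = -18/5, a_2 = -2, so
  g(x) = -2*x^2 - 18*x/5 - 1.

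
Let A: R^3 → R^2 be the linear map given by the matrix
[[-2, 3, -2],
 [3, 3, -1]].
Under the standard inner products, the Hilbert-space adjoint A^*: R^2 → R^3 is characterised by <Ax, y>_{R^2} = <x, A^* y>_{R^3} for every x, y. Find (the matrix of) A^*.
A^* = A^T =
[[-2, 3],
 [3, 3],
 [-2, -1]]

For real matrices with standard dot products, the defining identity <Ax, y> = <x, A^* y> gives (Ax)^T y = x^T (A^*) y, i.e. x^T A^T y = x^T (A^*) y. Since this holds for all x, y, we must have A^* = A^T. Therefore
A^* =
[[-2, 3],
 [3, 3],
 [-2, -1]].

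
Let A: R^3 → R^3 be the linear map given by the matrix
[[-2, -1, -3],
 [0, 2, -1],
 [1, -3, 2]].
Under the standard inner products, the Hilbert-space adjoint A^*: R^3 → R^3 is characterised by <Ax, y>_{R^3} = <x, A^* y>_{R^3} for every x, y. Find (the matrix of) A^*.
A^* = A^T =
[[-2, 0, 1],
 [-1, 2, -3],
 [-3, -1, 2]]

For real matrices with standard dot products, the defining identity <Ax, y> = <x, A^* y> gives (Ax)^T y = x^T (A^*) y, i.e. x^T A^T y = x^T (A^*) y. Since this holds for all x, y, we must have A^* = A^T. Therefore
A^* =
[[-2, 0, 1],
 [-1, 2, -3],
 [-3, -1, 2]].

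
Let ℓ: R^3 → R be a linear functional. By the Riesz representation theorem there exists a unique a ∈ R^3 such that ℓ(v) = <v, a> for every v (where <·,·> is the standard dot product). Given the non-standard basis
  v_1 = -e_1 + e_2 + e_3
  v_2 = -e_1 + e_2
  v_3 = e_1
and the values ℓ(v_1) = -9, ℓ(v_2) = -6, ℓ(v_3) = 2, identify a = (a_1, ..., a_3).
a = (2, -4, -3)

Write a = (a_1, ..., a_3) in the standard basis. For each basis vector v_i, ℓ(v_i) = <v_i, a> is a linear equation in the a_j's. Collect the n equations into a matrix system V a = ℓ, where row i of V is v_i (expressed in the standard basis). Since V is invertible (lower-triangular with 1s on the diagonal, up to permutation), solve by back-substitution:
  V =
[[-1, 1, 1],
 [-1, 1, 0],
 [1, 0, 0]]
  V a = (-9, -6, 2)
Solving gives a = (2, -4, -3).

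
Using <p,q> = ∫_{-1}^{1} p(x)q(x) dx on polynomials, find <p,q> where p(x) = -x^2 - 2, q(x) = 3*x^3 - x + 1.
<p,q> = -14/3

Expand the product: p(x)·q(x) = -3*x^5 - 5*x^3 - x^2 + 2*x - 2.
∫_{-1}^{1} of each monomial x^k gives [2/(k+1) if k even, 0 if k odd]. Integrating term-by-term (or equivalently evaluating the antiderivative F(x) = -x^6/2 - 5*x^4/4 - x^3/3 + x^2 - 2*x at the endpoints):
  F(1) − F(−1) = -37/12 − (19/12) = -14/3.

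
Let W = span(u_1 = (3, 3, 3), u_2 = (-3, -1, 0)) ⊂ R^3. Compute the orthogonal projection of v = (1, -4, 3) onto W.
proj_W(v) = (-5/14, 1/14, 2/7)

Set up U = [u_1 | ... | u_2] ∈ R^(3×2). The projector onto W = col(U) is P = U (U^T U)^(-1) U^T.
Compute U^T U =
  [27, -12]
  [-12, 10],
and U^T v = (0, 1).
Solve U^T U · c = U^T v for the coefficients: c = (2/21, 3/14). The projection is proj_W(v) = U c.
Check: (v - proj_W(v)) · u_1 = 0  (should be 0).
Check: (v - proj_W(v)) · u_2 = 0  (should be 0).
Result: proj_W(v) = (-5/14, 1/14, 2/7).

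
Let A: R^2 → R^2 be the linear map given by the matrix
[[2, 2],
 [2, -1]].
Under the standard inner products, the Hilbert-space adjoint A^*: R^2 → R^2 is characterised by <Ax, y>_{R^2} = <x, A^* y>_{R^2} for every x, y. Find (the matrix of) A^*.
A^* = A^T =
[[2, 2],
 [2, -1]]

For real matrices with standard dot products, the defining identity <Ax, y> = <x, A^* y> gives (Ax)^T y = x^T (A^*) y, i.e. x^T A^T y = x^T (A^*) y. Since this holds for all x, y, we must have A^* = A^T. Therefore
A^* =
[[2, 2],
 [2, -1]].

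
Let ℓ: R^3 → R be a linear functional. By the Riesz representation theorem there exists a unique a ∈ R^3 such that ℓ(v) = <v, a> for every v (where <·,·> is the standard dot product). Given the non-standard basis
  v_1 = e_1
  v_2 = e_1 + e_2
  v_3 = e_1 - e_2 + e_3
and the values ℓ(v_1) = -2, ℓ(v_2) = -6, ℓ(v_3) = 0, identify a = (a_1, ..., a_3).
a = (-2, -4, -2)

Write a = (a_1, ..., a_3) in the standard basis. For each basis vector v_i, ℓ(v_i) = <v_i, a> is a linear equation in the a_j's. Collect the n equations into a matrix system V a = ℓ, where row i of V is v_i (expressed in the standard basis). Since V is invertible (lower-triangular with 1s on the diagonal, up to permutation), solve by back-substitution:
  V =
[[1, 0, 0],
 [1, 1, 0],
 [1, -1, 1]]
  V a = (-2, -6, 0)
Solving gives a = (-2, -4, -2).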